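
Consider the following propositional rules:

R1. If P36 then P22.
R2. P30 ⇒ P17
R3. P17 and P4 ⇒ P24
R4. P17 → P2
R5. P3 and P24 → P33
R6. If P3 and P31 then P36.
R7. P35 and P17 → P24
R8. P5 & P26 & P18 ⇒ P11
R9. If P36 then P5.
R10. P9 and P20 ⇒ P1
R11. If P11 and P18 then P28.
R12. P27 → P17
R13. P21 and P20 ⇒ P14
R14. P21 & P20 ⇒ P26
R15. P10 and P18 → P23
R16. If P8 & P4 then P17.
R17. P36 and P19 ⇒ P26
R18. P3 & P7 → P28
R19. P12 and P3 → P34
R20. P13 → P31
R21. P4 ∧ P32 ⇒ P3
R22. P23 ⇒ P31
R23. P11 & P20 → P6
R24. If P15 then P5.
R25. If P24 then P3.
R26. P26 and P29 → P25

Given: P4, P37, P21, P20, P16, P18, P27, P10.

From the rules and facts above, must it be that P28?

P17  (by R12: P27)
P26  (by R14: P21, P20)
P23  (by R15: P10, P18)
P31  (by R22: P23)
P24  (by R3: P17, P4)
P3  (by R25: P24)
P36  (by R6: P3, P31)
P5  (by R9: P36)
P11  (by R8: P5, P26, P18)
P28  (by R11: P11, P18)

Yes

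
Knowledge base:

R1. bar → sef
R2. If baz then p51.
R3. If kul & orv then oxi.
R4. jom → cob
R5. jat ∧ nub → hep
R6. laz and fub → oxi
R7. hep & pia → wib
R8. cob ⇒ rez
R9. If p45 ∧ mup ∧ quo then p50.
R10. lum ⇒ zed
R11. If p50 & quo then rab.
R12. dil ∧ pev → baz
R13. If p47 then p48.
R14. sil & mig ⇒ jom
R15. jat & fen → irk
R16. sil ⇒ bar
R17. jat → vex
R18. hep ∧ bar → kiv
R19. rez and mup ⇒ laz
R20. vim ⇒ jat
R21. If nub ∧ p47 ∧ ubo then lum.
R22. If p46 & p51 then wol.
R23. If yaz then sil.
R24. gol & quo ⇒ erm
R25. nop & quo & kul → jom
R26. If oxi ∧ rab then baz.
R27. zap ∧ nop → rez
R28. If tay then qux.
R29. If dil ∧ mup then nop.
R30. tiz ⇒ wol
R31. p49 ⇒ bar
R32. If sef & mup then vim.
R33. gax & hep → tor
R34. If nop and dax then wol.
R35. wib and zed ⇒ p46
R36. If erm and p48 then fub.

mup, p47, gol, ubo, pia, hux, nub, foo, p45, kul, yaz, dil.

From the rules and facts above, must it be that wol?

Forward chaining from the given facts derives: p48, lum, sil, nop, zed, bar, sef, vim, jat, hep, wib, vex, kiv, p46.
Rules concluding wol: R22 needs p51; R30 needs tiz; R34 needs dax — none of these are established.

No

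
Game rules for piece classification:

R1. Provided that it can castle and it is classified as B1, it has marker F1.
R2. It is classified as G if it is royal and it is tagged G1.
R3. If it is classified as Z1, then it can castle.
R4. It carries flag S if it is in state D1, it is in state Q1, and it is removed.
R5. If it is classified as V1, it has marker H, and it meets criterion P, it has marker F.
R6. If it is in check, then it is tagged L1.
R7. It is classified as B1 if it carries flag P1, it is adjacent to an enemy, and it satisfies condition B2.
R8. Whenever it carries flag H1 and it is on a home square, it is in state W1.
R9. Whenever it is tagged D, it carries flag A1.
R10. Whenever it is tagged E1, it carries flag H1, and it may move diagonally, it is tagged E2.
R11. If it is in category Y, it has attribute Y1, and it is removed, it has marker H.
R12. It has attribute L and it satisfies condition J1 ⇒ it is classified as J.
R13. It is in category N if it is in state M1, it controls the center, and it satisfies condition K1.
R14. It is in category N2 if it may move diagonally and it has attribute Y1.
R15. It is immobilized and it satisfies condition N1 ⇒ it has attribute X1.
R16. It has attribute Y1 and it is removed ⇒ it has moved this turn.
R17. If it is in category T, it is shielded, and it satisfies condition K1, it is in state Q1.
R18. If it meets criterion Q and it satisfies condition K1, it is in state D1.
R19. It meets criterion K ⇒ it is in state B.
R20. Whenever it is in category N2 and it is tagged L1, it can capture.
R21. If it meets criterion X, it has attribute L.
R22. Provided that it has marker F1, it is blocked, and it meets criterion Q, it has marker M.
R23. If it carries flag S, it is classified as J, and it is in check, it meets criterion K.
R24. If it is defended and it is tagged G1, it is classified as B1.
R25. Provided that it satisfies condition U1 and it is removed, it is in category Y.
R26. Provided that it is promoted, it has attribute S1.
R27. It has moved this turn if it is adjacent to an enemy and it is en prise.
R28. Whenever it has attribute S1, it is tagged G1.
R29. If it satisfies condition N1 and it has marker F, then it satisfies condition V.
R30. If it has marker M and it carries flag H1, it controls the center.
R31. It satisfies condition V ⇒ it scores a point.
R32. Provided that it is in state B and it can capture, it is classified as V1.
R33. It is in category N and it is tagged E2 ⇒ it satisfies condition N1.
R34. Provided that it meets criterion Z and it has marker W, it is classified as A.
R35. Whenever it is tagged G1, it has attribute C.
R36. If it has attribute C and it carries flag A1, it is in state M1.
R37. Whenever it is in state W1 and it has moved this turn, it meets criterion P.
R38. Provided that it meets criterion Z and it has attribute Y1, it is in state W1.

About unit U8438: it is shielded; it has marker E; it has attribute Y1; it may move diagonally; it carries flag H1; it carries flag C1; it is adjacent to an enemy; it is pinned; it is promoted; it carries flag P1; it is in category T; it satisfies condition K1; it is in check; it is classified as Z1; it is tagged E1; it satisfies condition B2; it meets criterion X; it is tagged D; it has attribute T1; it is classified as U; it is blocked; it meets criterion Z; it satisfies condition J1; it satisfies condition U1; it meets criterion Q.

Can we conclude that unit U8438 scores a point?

Forward chaining from the given facts derives: can castle, is tagged L1, is classified as B1, carries flag A1, is tagged E2, is in category N2, is in state Q1, is in state D1, can capture, has attribute L, has attribute S1, is tagged G1, has attribute C, is in state M1, is in state W1, has marker F1, is classified as J, has marker M, controls the center, is in category N, satisfies condition N1.
The only rule concluding "it scores a point" is R31, which needs "it satisfies condition V"; that is never established.

No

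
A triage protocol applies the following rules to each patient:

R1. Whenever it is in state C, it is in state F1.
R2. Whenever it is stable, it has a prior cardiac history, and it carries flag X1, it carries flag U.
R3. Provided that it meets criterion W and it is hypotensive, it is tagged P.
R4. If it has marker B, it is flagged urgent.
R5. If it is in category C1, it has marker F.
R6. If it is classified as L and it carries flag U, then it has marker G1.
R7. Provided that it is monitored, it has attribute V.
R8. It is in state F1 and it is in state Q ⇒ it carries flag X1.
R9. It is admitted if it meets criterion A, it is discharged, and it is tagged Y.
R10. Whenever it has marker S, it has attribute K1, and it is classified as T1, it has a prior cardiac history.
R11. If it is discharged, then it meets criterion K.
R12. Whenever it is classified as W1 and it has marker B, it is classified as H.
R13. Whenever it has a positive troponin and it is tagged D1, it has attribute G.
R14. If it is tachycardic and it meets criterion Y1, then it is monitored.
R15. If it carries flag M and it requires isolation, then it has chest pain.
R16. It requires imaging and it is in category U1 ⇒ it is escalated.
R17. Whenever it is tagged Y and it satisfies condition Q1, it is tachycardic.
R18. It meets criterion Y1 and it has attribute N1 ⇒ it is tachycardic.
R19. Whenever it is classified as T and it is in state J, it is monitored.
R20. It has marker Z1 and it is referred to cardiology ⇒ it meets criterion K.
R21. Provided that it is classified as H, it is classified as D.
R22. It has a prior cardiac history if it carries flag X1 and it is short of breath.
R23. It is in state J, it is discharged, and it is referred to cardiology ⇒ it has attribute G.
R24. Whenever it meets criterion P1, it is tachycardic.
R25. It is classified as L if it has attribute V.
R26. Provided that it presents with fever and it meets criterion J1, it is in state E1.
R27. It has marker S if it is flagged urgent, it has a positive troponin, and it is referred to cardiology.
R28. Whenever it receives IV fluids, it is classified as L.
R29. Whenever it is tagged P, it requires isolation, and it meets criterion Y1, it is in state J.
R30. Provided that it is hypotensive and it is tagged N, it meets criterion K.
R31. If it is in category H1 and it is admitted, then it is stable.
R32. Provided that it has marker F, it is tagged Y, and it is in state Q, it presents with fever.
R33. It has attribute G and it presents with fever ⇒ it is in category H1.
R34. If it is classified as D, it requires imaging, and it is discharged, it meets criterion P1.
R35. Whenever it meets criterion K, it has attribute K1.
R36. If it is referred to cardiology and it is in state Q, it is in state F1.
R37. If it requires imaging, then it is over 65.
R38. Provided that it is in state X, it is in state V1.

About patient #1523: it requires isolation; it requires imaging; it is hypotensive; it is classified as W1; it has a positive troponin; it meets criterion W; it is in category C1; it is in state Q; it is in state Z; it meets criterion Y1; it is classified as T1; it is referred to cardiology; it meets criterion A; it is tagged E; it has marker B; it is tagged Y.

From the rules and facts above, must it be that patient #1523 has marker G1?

No

Forward chaining from the given facts derives: is tagged P, is flagged urgent, has marker F, is classified as H, is classified as D, has marker S, is in state J, presents with fever, is in state F1, is over 65, carries flag X1.
The only rule concluding "it has marker G1" is R6, which needs "it is classified as L"; that is never established.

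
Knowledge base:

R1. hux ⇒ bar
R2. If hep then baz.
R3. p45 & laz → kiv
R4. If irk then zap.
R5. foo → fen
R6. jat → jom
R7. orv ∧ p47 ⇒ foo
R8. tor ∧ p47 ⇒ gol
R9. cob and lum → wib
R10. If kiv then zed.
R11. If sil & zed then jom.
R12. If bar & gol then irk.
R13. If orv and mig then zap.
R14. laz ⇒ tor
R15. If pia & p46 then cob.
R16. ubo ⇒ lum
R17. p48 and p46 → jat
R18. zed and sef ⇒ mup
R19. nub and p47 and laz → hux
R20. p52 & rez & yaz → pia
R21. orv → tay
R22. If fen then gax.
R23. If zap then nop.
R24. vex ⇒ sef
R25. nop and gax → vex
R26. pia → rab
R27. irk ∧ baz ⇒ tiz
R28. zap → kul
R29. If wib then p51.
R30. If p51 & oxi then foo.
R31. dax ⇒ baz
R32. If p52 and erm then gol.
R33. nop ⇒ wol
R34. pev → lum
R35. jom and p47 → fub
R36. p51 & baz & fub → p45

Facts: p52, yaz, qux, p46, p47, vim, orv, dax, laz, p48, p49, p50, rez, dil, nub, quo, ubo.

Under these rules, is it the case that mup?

foo  (by R7: orv, p47)
tor  (by R14: laz)
lum  (by R16: ubo)
jat  (by R17: p48, p46)
hux  (by R19: nub, p47, laz)
pia  (by R20: p52, rez, yaz)
baz  (by R31: dax)
bar  (by R1: hux)
fen  (by R5: foo)
jom  (by R6: jat)
gol  (by R8: tor, p47)
irk  (by R12: bar, gol)
cob  (by R15: pia, p46)
gax  (by R22: fen)
fub  (by R35: jom, p47)
zap  (by R4: irk)
wib  (by R9: cob, lum)
nop  (by R23: zap)
vex  (by R25: nop, gax)
p51  (by R29: wib)
p45  (by R36: p51, baz, fub)
kiv  (by R3: p45, laz)
zed  (by R10: kiv)
sef  (by R24: vex)
mup  (by R18: zed, sef)

Yes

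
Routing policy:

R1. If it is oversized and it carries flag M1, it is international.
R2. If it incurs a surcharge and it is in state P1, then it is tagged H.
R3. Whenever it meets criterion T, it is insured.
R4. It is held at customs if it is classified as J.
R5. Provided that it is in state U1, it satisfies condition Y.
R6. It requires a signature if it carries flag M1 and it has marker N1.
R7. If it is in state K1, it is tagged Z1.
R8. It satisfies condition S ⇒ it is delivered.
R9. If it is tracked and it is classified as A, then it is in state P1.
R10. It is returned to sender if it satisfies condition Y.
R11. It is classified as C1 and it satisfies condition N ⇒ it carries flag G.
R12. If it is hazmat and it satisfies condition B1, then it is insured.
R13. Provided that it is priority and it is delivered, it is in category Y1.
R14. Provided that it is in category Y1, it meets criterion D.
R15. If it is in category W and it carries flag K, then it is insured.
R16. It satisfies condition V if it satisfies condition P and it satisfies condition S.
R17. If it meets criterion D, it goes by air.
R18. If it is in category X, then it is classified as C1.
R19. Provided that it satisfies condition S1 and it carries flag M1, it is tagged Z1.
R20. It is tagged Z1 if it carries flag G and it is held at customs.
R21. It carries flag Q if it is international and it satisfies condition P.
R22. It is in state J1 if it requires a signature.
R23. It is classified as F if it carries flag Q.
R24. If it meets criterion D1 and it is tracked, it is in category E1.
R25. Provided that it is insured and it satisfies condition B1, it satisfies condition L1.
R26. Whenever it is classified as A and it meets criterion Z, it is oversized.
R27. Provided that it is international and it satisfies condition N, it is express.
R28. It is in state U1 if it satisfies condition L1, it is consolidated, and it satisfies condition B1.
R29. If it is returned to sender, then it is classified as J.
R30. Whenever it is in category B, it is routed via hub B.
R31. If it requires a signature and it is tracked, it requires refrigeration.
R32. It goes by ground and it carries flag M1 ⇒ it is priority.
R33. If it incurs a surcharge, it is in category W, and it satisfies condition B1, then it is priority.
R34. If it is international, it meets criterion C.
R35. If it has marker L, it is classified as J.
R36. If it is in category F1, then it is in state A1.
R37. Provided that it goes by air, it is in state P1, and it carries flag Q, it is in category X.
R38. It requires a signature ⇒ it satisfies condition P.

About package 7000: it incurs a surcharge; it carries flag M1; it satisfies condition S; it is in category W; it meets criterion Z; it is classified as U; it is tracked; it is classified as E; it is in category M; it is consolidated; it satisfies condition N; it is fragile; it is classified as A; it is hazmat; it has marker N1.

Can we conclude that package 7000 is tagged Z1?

Forward chaining from the given facts derives: requires a signature, is delivered, is in state P1, is in state J1, is oversized, requires refrigeration, satisfies condition P, is international, is tagged H, satisfies condition V, carries flag Q, is classified as F, is express, meets criterion C.
Rules concluding "it is tagged Z1": R7 needs "it is in state K1"; R19 needs "it satisfies condition S1"; R20 needs "it carries flag G" — none of these are established.

No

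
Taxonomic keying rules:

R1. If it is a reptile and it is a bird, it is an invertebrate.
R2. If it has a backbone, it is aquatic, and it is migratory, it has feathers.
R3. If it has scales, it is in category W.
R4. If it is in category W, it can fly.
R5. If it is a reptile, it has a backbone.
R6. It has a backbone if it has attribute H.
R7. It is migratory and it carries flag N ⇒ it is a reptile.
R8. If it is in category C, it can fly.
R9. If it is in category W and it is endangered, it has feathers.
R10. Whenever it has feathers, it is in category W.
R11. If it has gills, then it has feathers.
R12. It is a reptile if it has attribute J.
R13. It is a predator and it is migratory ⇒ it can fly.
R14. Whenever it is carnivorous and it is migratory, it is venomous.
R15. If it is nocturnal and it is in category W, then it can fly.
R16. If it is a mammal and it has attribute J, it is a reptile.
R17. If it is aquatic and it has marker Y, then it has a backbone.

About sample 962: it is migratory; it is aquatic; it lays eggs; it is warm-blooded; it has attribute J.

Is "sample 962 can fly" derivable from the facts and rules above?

By R12 (it has attribute J): it is a reptile.
By R5 (it is a reptile): it has a backbone.
By R2 (it has a backbone, it is aquatic, it is migratory): it has feathers.
By R10 (it has feathers): it is in category W.
By R4 (it is in category W): it can fly.

Yes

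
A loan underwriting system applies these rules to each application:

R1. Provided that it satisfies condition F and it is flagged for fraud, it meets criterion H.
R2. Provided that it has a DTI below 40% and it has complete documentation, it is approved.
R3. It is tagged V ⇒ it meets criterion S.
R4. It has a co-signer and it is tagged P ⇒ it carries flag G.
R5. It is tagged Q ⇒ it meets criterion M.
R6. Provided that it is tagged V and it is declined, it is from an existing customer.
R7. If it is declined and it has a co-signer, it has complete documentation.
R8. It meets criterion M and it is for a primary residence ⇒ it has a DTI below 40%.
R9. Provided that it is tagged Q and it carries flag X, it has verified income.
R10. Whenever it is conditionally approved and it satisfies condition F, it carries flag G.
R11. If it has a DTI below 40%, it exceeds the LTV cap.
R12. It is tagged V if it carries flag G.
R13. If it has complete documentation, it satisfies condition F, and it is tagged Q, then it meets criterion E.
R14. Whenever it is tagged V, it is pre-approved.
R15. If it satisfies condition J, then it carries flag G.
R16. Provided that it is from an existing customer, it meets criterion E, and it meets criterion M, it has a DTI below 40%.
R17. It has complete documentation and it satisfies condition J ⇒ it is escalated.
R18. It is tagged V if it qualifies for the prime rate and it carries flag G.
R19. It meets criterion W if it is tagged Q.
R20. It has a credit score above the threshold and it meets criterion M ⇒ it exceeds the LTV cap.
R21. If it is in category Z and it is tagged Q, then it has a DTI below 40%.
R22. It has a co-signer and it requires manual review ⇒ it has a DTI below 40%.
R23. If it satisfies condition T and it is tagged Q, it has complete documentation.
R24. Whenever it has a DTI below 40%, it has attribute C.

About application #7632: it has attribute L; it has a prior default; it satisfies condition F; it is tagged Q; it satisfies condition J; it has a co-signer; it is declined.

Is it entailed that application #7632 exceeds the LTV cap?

Yes

By R5 (it is tagged Q): it meets criterion M.
By R7 (it is declined, it has a co-signer): it has complete documentation.
By R13 (it has complete documentation, it satisfies condition F, it is tagged Q): it meets criterion E.
By R15 (it satisfies condition J): it carries flag G.
By R12 (it carries flag G): it is tagged V.
By R6 (it is tagged V, it is declined): it is from an existing customer.
By R16 (it is from an existing customer, it meets criterion E, it meets criterion M): it has a DTI below 40%.
By R11 (it has a DTI below 40%): it exceeds the LTV cap.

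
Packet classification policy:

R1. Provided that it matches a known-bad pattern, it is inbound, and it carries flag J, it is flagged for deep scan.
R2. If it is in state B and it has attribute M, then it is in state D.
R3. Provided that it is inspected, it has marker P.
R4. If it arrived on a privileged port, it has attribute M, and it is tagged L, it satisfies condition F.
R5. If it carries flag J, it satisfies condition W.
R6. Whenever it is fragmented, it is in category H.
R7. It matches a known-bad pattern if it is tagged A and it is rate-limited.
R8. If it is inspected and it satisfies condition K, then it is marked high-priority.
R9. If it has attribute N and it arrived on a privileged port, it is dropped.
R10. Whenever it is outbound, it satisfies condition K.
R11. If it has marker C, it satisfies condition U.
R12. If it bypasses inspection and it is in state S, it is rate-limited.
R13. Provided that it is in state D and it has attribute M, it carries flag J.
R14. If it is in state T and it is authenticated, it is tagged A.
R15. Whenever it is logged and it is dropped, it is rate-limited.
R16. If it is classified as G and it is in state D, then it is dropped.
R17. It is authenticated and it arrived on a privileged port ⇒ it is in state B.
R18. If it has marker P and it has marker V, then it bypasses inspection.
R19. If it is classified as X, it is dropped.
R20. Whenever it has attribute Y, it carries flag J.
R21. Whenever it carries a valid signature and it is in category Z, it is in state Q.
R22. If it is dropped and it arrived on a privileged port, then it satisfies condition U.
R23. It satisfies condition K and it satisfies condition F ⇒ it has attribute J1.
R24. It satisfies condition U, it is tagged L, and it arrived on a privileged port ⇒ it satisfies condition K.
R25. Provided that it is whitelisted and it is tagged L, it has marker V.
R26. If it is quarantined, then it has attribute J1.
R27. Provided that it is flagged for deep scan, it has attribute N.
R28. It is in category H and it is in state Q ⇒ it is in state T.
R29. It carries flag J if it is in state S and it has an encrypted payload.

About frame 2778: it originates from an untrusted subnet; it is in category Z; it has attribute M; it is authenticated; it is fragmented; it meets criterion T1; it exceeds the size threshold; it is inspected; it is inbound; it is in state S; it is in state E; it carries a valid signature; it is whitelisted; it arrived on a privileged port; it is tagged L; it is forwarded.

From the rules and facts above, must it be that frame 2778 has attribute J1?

Yes

By R3 (it is inspected): it has marker P.
By R4 (it arrived on a privileged port, it has attribute M, it is tagged L): it satisfies condition F.
By R6 (it is fragmented): it is in category H.
By R17 (it is authenticated, it arrived on a privileged port): it is in state B.
By R21 (it carries a valid signature, it is in category Z): it is in state Q.
By R25 (it is whitelisted, it is tagged L): it has marker V.
By R28 (it is in category H, it is in state Q): it is in state T.
By R2 (it is in state B, it has attribute M): it is in state D.
By R13 (it is in state D, it has attribute M): it carries flag J.
By R14 (it is in state T, it is authenticated): it is tagged A.
By R18 (it has marker P, it has marker V): it bypasses inspection.
By R12 (it bypasses inspection, it is in state S): it is rate-limited.
By R7 (it is tagged A, it is rate-limited): it matches a known-bad pattern.
By R1 (it matches a known-bad pattern, it is inbound, it carries flag J): it is flagged for deep scan.
By R27 (it is flagged for deep scan): it has attribute N.
By R9 (it has attribute N, it arrived on a privileged port): it is dropped.
By R22 (it is dropped, it arrived on a privileged port): it satisfies condition U.
By R24 (it satisfies condition U, it is tagged L, it arrived on a privileged port): it satisfies condition K.
By R23 (it satisfies condition K, it satisfies condition F): it has attribute J1.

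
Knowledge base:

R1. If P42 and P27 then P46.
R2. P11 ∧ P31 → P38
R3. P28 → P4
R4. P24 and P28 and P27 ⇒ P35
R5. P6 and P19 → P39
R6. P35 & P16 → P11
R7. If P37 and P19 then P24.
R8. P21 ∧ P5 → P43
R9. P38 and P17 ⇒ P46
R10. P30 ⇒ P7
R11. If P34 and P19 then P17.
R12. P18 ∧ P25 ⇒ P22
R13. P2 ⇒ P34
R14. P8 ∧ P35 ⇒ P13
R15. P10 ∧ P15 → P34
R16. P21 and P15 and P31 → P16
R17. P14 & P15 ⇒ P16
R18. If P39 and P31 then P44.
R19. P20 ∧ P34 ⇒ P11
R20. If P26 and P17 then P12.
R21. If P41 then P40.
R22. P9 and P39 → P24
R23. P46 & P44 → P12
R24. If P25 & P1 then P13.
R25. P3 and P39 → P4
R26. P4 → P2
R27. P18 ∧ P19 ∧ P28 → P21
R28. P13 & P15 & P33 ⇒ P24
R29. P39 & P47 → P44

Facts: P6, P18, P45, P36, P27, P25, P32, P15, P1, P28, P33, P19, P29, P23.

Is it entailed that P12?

No

Forward chaining from the given facts derives: P4, P39, P22, P13, P2, P21, P24, P35, P34, P17.
Rules concluding P12: R20 needs P26; R23 needs P46 — none of these are established.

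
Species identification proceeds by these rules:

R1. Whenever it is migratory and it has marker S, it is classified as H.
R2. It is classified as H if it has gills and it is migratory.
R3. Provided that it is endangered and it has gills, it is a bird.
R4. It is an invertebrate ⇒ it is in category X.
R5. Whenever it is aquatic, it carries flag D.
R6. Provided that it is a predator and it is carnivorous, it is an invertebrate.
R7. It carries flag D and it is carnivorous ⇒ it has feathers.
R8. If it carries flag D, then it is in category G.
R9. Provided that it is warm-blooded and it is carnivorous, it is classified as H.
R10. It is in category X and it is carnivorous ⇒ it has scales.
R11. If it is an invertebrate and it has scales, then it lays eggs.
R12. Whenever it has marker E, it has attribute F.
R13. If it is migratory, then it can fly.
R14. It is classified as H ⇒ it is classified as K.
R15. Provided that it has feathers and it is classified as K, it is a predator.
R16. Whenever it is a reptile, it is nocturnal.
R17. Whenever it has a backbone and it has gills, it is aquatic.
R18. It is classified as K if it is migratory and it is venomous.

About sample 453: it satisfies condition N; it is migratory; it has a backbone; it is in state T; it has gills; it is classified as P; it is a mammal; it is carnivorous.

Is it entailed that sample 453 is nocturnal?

Forward chaining from the given facts derives: is classified as H, can fly, is classified as K, is aquatic, carries flag D, has feathers, is in category G, is a predator, is an invertebrate, is in category X, has scales, lays eggs.
The only rule concluding "it is nocturnal" is R16, which needs "it is a reptile"; that is never established.

No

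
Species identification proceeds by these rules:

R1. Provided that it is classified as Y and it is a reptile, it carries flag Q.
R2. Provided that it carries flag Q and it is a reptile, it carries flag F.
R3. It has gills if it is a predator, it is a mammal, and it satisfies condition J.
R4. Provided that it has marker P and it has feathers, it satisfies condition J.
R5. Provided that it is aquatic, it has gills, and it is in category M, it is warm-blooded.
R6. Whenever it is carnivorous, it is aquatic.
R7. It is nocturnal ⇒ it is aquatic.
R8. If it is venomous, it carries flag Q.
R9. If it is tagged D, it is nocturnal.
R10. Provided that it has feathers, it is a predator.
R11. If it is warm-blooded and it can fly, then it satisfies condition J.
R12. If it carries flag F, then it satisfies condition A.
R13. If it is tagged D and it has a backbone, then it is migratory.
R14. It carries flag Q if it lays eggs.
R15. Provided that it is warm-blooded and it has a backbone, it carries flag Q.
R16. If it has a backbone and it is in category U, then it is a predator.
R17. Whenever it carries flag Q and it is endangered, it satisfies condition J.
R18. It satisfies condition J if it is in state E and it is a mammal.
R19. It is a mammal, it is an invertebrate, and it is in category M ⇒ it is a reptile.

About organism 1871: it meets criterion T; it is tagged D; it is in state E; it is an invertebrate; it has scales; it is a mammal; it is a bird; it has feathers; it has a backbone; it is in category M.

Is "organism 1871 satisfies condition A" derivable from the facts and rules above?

Yes

By R9 (it is tagged D): it is nocturnal.
By R10 (it has feathers): it is a predator.
By R18 (it is in state E, it is a mammal): it satisfies condition J.
By R19 (it is a mammal, it is an invertebrate, it is in category M): it is a reptile.
By R3 (it is a predator, it is a mammal, it satisfies condition J): it has gills.
By R7 (it is nocturnal): it is aquatic.
By R5 (it is aquatic, it has gills, it is in category M): it is warm-blooded.
By R15 (it is warm-blooded, it has a backbone): it carries flag Q.
By R2 (it carries flag Q, it is a reptile): it carries flag F.
By R12 (it carries flag F): it satisfies condition A.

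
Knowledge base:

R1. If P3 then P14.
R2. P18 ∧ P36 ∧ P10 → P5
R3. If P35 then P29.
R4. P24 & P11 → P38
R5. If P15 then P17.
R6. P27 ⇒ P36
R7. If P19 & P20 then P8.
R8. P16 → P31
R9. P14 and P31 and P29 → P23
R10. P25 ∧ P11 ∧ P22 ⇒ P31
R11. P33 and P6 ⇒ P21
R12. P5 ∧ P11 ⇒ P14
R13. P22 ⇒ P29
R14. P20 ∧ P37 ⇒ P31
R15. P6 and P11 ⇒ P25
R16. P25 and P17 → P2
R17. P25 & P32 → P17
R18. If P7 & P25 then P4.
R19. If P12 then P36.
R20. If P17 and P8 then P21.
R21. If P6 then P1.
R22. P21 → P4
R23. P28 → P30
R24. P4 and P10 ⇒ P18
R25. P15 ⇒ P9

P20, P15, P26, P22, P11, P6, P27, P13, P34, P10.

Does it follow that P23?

No

Forward chaining from the given facts derives: P17, P36, P29, P25, P2, P1, P9, P31.
The only rule concluding P23 is R9, which needs P14; that is never established.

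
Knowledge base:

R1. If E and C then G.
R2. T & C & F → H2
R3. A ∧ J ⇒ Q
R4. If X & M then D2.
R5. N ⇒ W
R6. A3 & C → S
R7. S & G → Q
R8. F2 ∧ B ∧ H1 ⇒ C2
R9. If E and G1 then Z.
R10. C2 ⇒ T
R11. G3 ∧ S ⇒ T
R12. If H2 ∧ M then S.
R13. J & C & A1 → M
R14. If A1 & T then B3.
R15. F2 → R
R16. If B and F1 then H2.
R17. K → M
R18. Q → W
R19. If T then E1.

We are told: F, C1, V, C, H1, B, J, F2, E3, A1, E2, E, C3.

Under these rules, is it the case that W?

Yes

G  (by R1: E, C)
C2  (by R8: F2, B, H1)
T  (by R10: C2)
M  (by R13: J, C, A1)
H2  (by R2: T, C, F)
S  (by R12: H2, M)
Q  (by R7: S, G)
W  (by R18: Q)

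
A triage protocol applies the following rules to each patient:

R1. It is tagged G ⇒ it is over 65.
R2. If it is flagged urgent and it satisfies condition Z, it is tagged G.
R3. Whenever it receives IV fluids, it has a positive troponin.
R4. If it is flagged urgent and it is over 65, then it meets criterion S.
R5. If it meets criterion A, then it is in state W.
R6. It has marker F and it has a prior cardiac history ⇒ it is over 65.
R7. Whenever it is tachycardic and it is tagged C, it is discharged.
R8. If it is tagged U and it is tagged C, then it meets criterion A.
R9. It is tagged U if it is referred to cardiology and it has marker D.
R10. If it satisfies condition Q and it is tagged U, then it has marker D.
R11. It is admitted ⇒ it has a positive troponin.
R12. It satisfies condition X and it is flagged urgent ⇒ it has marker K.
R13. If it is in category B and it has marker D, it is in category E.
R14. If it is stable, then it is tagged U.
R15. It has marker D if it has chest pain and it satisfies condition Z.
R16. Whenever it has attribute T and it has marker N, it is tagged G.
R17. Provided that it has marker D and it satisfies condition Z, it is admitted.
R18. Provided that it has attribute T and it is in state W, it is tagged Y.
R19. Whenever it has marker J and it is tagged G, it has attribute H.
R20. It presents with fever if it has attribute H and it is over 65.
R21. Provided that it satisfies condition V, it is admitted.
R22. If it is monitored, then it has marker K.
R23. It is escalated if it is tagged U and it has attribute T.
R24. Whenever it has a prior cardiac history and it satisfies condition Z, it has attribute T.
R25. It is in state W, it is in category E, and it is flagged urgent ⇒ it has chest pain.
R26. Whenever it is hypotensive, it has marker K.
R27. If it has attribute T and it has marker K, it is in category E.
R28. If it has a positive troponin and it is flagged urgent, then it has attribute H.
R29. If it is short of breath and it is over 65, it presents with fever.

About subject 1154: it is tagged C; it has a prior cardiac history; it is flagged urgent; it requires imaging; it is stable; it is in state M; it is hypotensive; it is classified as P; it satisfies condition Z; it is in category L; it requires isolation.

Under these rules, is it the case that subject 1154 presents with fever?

Yes

By R2 (it is flagged urgent, it satisfies condition Z): it is tagged G.
By R14 (it is stable): it is tagged U.
By R24 (it has a prior cardiac history, it satisfies condition Z): it has attribute T.
By R26 (it is hypotensive): it has marker K.
By R27 (it has attribute T, it has marker K): it is in category E.
By R1 (it is tagged G): it is over 65.
By R8 (it is tagged U, it is tagged C): it meets criterion A.
By R5 (it meets criterion A): it is in state W.
By R25 (it is in state W, it is in category E, it is flagged urgent): it has chest pain.
By R15 (it has chest pain, it satisfies condition Z): it has marker D.
By R17 (it has marker D, it satisfies condition Z): it is admitted.
By R11 (it is admitted): it has a positive troponin.
By R28 (it has a positive troponin, it is flagged urgent): it has attribute H.
By R20 (it has attribute H, it is over 65): it presents with fever.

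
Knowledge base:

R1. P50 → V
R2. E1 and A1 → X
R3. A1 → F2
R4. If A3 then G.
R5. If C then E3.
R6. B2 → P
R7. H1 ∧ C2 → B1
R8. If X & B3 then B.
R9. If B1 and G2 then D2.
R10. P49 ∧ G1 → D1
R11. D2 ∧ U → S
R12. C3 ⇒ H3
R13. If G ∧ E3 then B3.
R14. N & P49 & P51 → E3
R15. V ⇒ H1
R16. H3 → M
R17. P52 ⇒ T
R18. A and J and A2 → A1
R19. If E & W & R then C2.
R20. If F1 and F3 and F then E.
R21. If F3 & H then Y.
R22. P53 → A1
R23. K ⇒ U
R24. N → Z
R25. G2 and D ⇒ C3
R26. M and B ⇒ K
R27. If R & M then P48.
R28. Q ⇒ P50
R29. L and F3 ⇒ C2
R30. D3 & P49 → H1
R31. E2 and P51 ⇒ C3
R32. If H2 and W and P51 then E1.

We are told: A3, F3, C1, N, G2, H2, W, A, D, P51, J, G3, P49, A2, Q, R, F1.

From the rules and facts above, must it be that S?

No

Forward chaining from the given facts derives: G, E3, A1, Z, C3, P50, E1, V, X, F2, H3, B3, H1, M, P48, B, K, U.
The only rule concluding S is R11, which needs D2; that is never established.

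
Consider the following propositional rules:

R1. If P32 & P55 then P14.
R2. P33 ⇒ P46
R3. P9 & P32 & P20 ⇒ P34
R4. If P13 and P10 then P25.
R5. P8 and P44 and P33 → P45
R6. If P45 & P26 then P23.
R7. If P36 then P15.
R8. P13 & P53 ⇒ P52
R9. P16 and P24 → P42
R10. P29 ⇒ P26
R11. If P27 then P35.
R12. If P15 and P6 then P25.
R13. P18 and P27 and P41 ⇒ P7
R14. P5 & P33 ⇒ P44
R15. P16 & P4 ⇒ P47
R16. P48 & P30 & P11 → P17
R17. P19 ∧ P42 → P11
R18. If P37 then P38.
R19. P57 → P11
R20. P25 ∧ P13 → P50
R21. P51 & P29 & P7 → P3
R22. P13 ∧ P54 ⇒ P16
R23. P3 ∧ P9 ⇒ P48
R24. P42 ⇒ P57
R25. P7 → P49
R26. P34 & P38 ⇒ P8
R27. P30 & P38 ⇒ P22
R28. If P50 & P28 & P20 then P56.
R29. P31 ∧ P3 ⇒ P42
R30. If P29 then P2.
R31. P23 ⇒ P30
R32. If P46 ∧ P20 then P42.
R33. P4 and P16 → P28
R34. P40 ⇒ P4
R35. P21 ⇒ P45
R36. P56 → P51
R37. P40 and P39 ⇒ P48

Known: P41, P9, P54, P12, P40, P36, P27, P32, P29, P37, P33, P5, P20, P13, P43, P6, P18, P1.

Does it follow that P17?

P46  (by R2: P33)
P34  (by R3: P9, P32, P20)
P15  (by R7: P36)
P26  (by R10: P29)
P25  (by R12: P15, P6)
P7  (by R13: P18, P27, P41)
P44  (by R14: P5, P33)
P38  (by R18: P37)
P50  (by R20: P25, P13)
P16  (by R22: P13, P54)
P8  (by R26: P34, P38)
P42  (by R32: P46, P20)
P4  (by R34: P40)
P45  (by R5: P8, P44, P33)
P23  (by R6: P45, P26)
P57  (by R24: P42)
P30  (by R31: P23)
P28  (by R33: P4, P16)
P11  (by R19: P57)
P56  (by R28: P50, P28, P20)
P51  (by R36: P56)
P3  (by R21: P51, P29, P7)
P48  (by R23: P3, P9)
P17  (by R16: P48, P30, P11)

Yes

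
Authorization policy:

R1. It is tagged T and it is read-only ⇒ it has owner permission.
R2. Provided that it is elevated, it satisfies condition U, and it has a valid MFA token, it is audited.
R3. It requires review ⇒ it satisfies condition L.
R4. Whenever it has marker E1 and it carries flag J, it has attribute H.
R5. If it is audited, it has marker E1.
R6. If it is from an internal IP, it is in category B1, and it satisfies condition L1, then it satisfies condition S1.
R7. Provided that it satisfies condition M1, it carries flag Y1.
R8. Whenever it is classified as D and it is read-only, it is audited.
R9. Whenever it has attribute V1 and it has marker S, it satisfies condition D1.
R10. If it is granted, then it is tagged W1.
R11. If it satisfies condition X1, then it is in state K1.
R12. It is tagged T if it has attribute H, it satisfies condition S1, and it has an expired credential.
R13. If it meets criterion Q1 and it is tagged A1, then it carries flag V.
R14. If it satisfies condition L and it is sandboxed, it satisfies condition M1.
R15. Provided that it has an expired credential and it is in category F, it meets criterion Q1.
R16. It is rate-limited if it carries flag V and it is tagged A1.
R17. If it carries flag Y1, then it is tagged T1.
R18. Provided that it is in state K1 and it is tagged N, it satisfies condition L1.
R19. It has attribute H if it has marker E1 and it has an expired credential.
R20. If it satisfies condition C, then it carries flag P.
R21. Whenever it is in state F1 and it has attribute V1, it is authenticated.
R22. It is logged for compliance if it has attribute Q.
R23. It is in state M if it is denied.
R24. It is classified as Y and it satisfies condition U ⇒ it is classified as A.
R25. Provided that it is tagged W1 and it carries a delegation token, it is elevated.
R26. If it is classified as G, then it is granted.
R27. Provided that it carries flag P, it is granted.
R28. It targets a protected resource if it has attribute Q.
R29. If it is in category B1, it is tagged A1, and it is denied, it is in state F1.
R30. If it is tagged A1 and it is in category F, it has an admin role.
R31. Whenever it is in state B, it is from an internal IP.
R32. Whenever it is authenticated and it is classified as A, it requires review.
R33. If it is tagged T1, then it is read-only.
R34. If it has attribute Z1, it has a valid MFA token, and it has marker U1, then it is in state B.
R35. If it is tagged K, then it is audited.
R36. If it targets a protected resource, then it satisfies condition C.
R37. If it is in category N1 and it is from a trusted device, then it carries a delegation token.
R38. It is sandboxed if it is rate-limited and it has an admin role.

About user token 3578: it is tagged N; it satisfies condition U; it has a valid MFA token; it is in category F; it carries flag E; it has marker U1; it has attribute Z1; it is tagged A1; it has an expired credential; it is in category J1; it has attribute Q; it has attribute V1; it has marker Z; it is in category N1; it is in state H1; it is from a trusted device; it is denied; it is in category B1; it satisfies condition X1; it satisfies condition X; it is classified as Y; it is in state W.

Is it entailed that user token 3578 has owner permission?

By R11 (it satisfies condition X1): it is in state K1.
By R15 (it has an expired credential, it is in category F): it meets criterion Q1.
By R18 (it is in state K1, it is tagged N): it satisfies condition L1.
By R24 (it is classified as Y, it satisfies condition U): it is classified as A.
By R28 (it has attribute Q): it targets a protected resource.
By R29 (it is in category B1, it is tagged A1, it is denied): it is in state F1.
By R30 (it is tagged A1, it is in category F): it has an admin role.
By R34 (it has attribute Z1, it has a valid MFA token, it has marker U1): it is in state B.
By R36 (it targets a protected resource): it satisfies condition C.
By R37 (it is in category N1, it is from a trusted device): it carries a delegation token.
By R13 (it meets criterion Q1, it is tagged A1): it carries flag V.
By R16 (it carries flag V, it is tagged A1): it is rate-limited.
By R20 (it satisfies condition C): it carries flag P.
By R21 (it is in state F1, it has attribute V1): it is authenticated.
By R27 (it carries flag P): it is granted.
By R31 (it is in state B): it is from an internal IP.
By R32 (it is authenticated, it is classified as A): it requires review.
By R38 (it is rate-limited, it has an admin role): it is sandboxed.
By R3 (it requires review): it satisfies condition L.
By R6 (it is from an internal IP, it is in category B1, it satisfies condition L1): it satisfies condition S1.
By R10 (it is granted): it is tagged W1.
By R14 (it satisfies condition L, it is sandboxed): it satisfies condition M1.
By R25 (it is tagged W1, it carries a delegation token): it is elevated.
By R2 (it is elevated, it satisfies condition U, it has a valid MFA token): it is audited.
By R5 (it is audited): it has marker E1.
By R7 (it satisfies condition M1): it carries flag Y1.
By R17 (it carries flag Y1): it is tagged T1.
By R19 (it has marker E1, it has an expired credential): it has attribute H.
By R33 (it is tagged T1): it is read-only.
By R12 (it has attribute H, it satisfies condition S1, it has an expired credential): it is tagged T.
By R1 (it is tagged T, it is read-only): it has owner permission.

Yes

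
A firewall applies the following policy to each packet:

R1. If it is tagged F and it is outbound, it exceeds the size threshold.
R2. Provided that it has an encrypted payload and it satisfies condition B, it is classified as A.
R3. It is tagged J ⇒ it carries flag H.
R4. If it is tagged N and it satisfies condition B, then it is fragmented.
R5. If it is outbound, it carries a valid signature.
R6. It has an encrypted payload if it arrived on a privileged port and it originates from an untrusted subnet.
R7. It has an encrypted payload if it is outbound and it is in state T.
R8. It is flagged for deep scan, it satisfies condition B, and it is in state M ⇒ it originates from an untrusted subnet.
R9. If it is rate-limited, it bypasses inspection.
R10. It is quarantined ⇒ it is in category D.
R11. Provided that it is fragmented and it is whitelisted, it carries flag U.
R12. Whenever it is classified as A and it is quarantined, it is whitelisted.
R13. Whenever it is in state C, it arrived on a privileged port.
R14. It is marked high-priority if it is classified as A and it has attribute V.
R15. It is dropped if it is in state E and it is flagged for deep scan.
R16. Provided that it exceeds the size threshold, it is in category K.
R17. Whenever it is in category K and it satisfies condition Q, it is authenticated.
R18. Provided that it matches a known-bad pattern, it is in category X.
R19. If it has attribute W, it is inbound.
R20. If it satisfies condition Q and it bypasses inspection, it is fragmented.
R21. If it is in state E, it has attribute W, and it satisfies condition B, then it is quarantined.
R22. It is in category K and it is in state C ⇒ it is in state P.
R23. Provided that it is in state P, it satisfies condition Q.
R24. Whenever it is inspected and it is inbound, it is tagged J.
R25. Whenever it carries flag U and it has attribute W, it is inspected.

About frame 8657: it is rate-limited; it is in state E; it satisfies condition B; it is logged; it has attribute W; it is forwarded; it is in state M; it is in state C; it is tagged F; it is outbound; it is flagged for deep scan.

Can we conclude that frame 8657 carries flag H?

Yes

By R1 (it is tagged F, it is outbound): it exceeds the size threshold.
By R8 (it is flagged for deep scan, it satisfies condition B, it is in state M): it originates from an untrusted subnet.
By R9 (it is rate-limited): it bypasses inspection.
By R13 (it is in state C): it arrived on a privileged port.
By R16 (it exceeds the size threshold): it is in category K.
By R19 (it has attribute W): it is inbound.
By R21 (it is in state E, it has attribute W, it satisfies condition B): it is quarantined.
By R22 (it is in category K, it is in state C): it is in state P.
By R23 (it is in state P): it satisfies condition Q.
By R6 (it arrived on a privileged port, it originates from an untrusted subnet): it has an encrypted payload.
By R20 (it satisfies condition Q, it bypasses inspection): it is fragmented.
By R2 (it has an encrypted payload, it satisfies condition B): it is classified as A.
By R12 (it is classified as A, it is quarantined): it is whitelisted.
By R11 (it is fragmented, it is whitelisted): it carries flag U.
By R25 (it carries flag U, it has attribute W): it is inspected.
By R24 (it is inspected, it is inbound): it is tagged J.
By R3 (it is tagged J): it carries flag H.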